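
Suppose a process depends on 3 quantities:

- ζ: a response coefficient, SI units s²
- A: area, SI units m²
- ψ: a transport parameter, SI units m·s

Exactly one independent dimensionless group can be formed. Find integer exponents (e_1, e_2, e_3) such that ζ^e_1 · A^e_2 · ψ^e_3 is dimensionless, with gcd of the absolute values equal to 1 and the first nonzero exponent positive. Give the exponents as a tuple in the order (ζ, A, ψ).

(1, 1, -2)

L: e_1·(0) + e_2·(2) + e_3·(1) = 0
T: e_1·(2) + e_2·(0) + e_3·(1) = 0
Solving this homogeneous linear system for the smallest-integer solution (first nonzero entry positive) gives (1, 1, -2).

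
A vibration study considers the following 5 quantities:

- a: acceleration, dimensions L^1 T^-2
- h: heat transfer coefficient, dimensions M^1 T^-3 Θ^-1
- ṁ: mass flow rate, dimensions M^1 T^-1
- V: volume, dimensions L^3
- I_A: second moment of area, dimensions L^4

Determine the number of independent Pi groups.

There are 5 variables and 4 base dimensions (M, L, T, Θ).
The dimension matrix has rank 4.
Independent dimensionless groups: 5 − 4 = 1.

1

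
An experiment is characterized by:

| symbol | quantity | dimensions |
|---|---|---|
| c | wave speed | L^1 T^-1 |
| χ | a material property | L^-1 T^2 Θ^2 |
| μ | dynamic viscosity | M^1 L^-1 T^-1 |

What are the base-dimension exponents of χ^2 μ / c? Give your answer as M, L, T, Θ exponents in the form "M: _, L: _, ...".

Collect each base-dimension exponent across the product:
  M: −(0) + 2·(0) + (1) = 1
  L: −(1) + 2·(-1) + (-1) = -4
  T: −(-1) + 2·(2) + (-1) = 4
  Θ: −(0) + 2·(2) + (0) = 4
So the dimensions are [M L⁻⁴ T⁴ Θ⁴].

M: 1, L: -4, T: 4, Θ: 4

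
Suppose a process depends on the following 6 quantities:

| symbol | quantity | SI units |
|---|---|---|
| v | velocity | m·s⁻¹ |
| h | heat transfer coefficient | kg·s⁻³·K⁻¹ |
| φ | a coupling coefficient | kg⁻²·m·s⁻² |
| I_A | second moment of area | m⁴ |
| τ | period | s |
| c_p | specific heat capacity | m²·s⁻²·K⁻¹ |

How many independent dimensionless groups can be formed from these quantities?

2

There are 6 variables and 4 base dimensions (M, L, T, Θ).
The dimension matrix has rank 4.
Independent dimensionless groups: 6 − 4 = 2.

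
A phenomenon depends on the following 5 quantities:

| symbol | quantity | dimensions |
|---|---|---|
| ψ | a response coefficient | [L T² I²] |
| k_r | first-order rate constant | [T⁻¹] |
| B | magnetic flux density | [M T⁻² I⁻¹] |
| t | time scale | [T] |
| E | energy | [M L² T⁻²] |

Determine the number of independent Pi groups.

There are 5 variables and 4 base dimensions (M, L, T, I).
The dimension matrix has rank 4.
Independent dimensionless groups: 5 − 4 = 1.

1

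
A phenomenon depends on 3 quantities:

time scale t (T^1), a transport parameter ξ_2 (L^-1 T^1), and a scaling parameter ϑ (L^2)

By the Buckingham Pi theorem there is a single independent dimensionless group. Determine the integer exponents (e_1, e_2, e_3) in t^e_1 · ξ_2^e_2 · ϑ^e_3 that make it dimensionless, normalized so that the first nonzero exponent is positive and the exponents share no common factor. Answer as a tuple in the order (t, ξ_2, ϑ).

L: e_1·(0) + e_2·(-1) + e_3·(2) = 0
T: e_1·(1) + e_2·(1) + e_3·(0) = 0
Solving this homogeneous linear system for the smallest-integer solution (first nonzero entry positive) gives (2, -2, -1).

(2, -2, -1)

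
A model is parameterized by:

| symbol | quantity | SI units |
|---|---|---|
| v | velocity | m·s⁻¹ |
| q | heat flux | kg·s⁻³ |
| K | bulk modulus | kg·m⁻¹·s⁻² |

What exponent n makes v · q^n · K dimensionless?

-1

Balance the M exponent: (1)·n from q, plus (0) + (1) = 1 from the rest, must sum to zero.
n + 1 = 0, so n = -1.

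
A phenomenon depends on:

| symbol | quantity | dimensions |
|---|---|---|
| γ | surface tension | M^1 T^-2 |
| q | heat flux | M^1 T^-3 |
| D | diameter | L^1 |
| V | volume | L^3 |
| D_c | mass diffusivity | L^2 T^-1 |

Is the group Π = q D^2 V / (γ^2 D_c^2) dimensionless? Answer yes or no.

Sum the exponent of each base dimension across the product:
  M: −2·[γ]_M + [q]_M + 2·[D]_M + [V]_M − 2·[D_c]_M = −2·(1) + (1) + 2·(0) + (0) − 2·(0) = -1
  L: −2·[γ]_L + [q]_L + 2·[D]_L + [V]_L − 2·[D_c]_L = −2·(0) + (0) + 2·(1) + (3) − 2·(2) = 1
  T: −2·[γ]_T + [q]_T + 2·[D]_T + [V]_T − 2·[D_c]_T = −2·(-2) + (-3) + 2·(0) + (0) − 2·(-1) = 3
Net dimensions [M⁻¹ L T³] ≠ [1] — not dimensionless.

no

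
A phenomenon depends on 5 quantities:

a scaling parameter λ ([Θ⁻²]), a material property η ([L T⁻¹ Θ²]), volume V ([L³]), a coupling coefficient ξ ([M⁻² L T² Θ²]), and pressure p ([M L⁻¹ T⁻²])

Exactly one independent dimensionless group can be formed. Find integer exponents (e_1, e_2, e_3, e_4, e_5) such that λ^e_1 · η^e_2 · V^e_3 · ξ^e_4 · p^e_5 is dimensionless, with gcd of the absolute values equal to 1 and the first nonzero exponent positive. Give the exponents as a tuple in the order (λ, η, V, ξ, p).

M: e_1·(0) + e_2·(0) + e_3·(0) + e_4·(-2) + e_5·(1) = 0
L: e_1·(0) + e_2·(1) + e_3·(3) + e_4·(1) + e_5·(-1) = 0
T: e_1·(0) + e_2·(-1) + e_3·(0) + e_4·(2) + e_5·(-2) = 0
Θ: e_1·(-2) + e_2·(2) + e_3·(0) + e_4·(2) + e_5·(0) = 0
Solving this homogeneous linear system for the smallest-integer solution (first nonzero entry positive) gives (1, 2, -1, -1, -2).

(1, 2, -1, -1, -2)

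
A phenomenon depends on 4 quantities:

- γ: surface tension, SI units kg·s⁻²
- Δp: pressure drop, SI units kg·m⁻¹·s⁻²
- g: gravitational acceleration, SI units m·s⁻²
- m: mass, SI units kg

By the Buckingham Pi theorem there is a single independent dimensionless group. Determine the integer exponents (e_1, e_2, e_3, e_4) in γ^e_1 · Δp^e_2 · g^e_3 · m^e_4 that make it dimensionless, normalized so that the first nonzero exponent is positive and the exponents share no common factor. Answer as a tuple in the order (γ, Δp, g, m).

M: e_1·(1) + e_2·(1) + e_3·(0) + e_4·(1) = 0
L: e_1·(0) + e_2·(-1) + e_3·(1) + e_4·(0) = 0
T: e_1·(-2) + e_2·(-2) + e_3·(-2) + e_4·(0) = 0
Solving this homogeneous linear system for the smallest-integer solution (first nonzero entry positive) gives (2, -1, -1, -1).

(2, -1, -1, -1)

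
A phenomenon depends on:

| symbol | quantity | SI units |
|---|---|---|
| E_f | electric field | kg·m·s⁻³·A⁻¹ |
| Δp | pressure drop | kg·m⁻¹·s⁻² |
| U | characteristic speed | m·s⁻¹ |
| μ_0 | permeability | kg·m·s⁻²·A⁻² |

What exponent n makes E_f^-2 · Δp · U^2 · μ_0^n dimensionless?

Balance the M exponent: (1)·n from μ_0, plus −2·(1) + (1) + 2·(0) = -1 from the rest, must sum to zero.
n − 1 = 0, so n = 1.

1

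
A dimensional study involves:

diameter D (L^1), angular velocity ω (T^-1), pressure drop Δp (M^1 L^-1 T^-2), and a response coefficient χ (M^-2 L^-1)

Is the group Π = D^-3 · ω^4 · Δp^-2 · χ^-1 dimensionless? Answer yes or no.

yes

Sum the exponent of each base dimension across the product:
  M: −3·[D]_M + 4·[ω]_M − 2·[Δp]_M − [χ]_M = −3·(0) + 4·(0) − 2·(1) − (-2) = 0
  L: −3·[D]_L + 4·[ω]_L − 2·[Δp]_L − [χ]_L = −3·(1) + 4·(0) − 2·(-1) − (-1) = 0
  T: −3·[D]_T + 4·[ω]_T − 2·[Δp]_T − [χ]_T = −3·(0) + 4·(-1) − 2·(-2) − (0) = 0
All base exponents vanish — dimensionless.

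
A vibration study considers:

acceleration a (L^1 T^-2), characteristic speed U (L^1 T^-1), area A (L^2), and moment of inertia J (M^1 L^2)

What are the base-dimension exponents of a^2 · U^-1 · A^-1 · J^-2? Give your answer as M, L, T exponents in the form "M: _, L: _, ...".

M: -2, L: -5, T: -3

Collect each base-dimension exponent across the product:
  M: 2·(0) − (0) − (0) − 2·(1) = -2
  L: 2·(1) − (1) − (2) − 2·(2) = -5
  T: 2·(-2) − (-1) − (0) − 2·(0) = -3
So the dimensions are [M⁻² L⁻⁵ T⁻³].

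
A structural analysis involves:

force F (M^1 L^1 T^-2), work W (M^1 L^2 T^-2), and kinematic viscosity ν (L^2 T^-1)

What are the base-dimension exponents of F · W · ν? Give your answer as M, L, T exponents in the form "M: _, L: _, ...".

Collect each base-dimension exponent across the product:
  M: (1) + (1) + (0) = 2
  L: (1) + (2) + (2) = 5
  T: (-2) + (-2) + (-1) = -5
So the dimensions are [M² L⁵ T⁻⁵].

M: 2, L: 5, T: -5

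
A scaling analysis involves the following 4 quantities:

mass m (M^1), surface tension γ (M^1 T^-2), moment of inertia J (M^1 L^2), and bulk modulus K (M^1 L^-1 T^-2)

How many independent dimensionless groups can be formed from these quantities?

1

There are 4 variables and 3 base dimensions (M, L, T).
The dimension matrix has rank 3.
Independent dimensionless groups: 4 − 3 = 1.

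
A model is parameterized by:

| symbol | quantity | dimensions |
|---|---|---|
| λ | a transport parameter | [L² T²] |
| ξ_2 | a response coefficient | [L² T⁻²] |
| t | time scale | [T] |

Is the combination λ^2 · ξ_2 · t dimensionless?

no

Sum the exponent of each base dimension across the product:
  L: 2·[λ]_L + [ξ_2]_L + [t]_L = 2·(2) + (2) + (0) = 6
  T: 2·[λ]_T + [ξ_2]_T + [t]_T = 2·(2) + (-2) + (1) = 3
Net dimensions [L⁶ T³] ≠ [1] — not dimensionless.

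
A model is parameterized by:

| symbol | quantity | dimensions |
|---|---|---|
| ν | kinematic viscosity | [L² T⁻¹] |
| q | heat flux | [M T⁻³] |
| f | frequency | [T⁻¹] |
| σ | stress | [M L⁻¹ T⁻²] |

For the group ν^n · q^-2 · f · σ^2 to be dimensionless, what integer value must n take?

Balance the L exponent: (2)·n from ν, plus −2·(0) + (0) + 2·(-1) = -2 from the rest, must sum to zero.
2n − 2 = 0, so n = 1.

1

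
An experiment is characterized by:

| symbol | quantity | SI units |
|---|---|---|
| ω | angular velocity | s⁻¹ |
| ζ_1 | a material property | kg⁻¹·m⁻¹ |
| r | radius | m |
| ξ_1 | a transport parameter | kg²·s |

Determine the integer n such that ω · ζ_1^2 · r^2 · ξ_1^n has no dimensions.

1

Balance the M exponent: (2)·n from ξ_1, plus (0) + 2·(-1) + 2·(0) = -2 from the rest, must sum to zero.
2n − 2 = 0, so n = 1.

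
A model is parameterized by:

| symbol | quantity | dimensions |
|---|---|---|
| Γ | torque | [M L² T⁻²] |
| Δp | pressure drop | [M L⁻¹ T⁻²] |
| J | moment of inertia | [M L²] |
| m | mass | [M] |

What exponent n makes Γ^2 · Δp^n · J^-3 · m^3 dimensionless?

Balance the M exponent: (1)·n from Δp, plus 2·(1) − 3·(1) + 3·(1) = 2 from the rest, must sum to zero.
n + 2 = 0, so n = -2.

-2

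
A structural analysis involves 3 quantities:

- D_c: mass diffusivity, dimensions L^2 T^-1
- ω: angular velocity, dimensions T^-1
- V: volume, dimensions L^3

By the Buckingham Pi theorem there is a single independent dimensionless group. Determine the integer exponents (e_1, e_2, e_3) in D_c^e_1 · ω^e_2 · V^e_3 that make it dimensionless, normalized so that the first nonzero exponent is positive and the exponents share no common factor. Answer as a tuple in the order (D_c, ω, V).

(3, -3, -2)

L: e_1·(2) + e_2·(0) + e_3·(3) = 0
T: e_1·(-1) + e_2·(-1) + e_3·(0) = 0
Solving this homogeneous linear system for the smallest-integer solution (first nonzero entry positive) gives (3, -3, -2).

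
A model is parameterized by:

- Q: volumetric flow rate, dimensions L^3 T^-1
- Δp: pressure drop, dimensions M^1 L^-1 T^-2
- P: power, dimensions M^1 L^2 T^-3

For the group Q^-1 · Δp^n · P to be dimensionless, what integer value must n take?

Balance the M exponent: (1)·n from Δp, plus −(0) + (1) = 1 from the rest, must sum to zero.
n + 1 = 0, so n = -1.

-1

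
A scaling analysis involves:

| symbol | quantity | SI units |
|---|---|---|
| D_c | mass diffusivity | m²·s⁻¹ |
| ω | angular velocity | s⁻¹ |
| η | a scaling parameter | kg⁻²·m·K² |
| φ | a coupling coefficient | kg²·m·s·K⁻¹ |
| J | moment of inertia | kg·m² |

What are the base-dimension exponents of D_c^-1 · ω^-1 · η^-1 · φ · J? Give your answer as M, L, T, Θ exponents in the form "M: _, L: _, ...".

Collect each base-dimension exponent across the product:
  M: −(0) − (0) − (-2) + (2) + (1) = 5
  L: −(2) − (0) − (1) + (1) + (2) = 0
  T: −(-1) − (-1) − (0) + (1) + (0) = 3
  Θ: −(0) − (0) − (2) + (-1) + (0) = -3
So the dimensions are [M⁵ T³ Θ⁻³].

M: 5, L: 0, T: 3, Θ: -3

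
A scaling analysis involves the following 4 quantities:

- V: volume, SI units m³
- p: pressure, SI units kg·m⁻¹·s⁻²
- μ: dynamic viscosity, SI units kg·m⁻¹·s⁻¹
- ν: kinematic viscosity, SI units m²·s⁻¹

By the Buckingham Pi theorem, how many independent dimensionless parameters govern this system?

1

There are 4 variables and 3 base dimensions (M, L, T).
The dimension matrix has rank 3.
Independent dimensionless groups: 4 − 3 = 1.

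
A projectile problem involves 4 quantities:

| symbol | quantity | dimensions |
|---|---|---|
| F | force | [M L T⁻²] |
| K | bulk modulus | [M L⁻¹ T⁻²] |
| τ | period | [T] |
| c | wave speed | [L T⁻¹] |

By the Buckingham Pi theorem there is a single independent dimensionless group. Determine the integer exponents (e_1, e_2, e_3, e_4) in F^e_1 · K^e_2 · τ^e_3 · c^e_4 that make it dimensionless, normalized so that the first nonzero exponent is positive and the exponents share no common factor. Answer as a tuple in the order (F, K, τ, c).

M: e_1·(1) + e_2·(1) + e_3·(0) + e_4·(0) = 0
L: e_1·(1) + e_2·(-1) + e_3·(0) + e_4·(1) = 0
T: e_1·(-2) + e_2·(-2) + e_3·(1) + e_4·(-1) = 0
Solving this homogeneous linear system for the smallest-integer solution (first nonzero entry positive) gives (1, -1, -2, -2).

(1, -1, -2, -2)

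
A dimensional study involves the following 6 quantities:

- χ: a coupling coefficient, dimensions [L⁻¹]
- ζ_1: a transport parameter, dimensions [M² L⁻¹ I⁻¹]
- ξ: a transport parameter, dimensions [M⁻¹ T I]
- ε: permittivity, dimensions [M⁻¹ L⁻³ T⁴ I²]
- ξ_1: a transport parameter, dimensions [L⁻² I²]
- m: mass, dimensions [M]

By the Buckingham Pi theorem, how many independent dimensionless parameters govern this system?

There are 6 variables and 4 base dimensions (M, L, T, I).
The dimension matrix has rank 4.
Independent dimensionless groups: 6 − 4 = 2.

2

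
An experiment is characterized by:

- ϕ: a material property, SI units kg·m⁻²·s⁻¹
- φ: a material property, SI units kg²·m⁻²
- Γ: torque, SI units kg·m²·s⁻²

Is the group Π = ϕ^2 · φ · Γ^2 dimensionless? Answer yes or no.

no

Sum the exponent of each base dimension across the product:
  M: 2·[ϕ]_M + [φ]_M + 2·[Γ]_M = 2·(1) + (2) + 2·(1) = 6
  L: 2·[ϕ]_L + [φ]_L + 2·[Γ]_L = 2·(-2) + (-2) + 2·(2) = -2
  T: 2·[ϕ]_T + [φ]_T + 2·[Γ]_T = 2·(-1) + (0) + 2·(-2) = -6
Net dimensions [M⁶ L⁻² T⁻⁶] ≠ [1] — not dimensionless.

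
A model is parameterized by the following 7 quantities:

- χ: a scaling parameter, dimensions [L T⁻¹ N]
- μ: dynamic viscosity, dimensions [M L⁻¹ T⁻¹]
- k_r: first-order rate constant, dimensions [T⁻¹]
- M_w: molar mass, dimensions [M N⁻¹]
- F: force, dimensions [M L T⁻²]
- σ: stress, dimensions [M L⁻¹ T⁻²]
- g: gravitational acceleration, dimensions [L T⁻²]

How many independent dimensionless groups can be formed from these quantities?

3

There are 7 variables and 4 base dimensions (M, L, T, N).
The dimension matrix has rank 4.
Independent dimensionless groups: 7 − 4 = 3.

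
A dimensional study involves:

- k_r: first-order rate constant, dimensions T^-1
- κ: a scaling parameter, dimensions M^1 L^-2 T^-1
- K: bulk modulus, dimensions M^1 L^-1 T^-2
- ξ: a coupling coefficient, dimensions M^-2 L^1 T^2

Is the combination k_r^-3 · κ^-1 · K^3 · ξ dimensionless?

yes

Sum the exponent of each base dimension across the product:
  M: −3·[k_r]_M − [κ]_M + 3·[K]_M + [ξ]_M = −3·(0) − (1) + 3·(1) + (-2) = 0
  L: −3·[k_r]_L − [κ]_L + 3·[K]_L + [ξ]_L = −3·(0) − (-2) + 3·(-1) + (1) = 0
  T: −3·[k_r]_T − [κ]_T + 3·[K]_T + [ξ]_T = −3·(-1) − (-1) + 3·(-2) + (2) = 0
All base exponents vanish — dimensionless.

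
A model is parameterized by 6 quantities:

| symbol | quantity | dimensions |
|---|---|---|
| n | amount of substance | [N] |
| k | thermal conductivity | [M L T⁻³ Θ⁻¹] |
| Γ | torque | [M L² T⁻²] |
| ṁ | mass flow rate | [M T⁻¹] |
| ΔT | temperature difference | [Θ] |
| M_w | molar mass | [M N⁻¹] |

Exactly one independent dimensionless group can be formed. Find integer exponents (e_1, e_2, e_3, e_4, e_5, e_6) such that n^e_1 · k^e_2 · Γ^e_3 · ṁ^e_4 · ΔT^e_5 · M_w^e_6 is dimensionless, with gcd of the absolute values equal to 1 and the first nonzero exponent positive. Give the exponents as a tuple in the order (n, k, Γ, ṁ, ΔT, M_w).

M: e_1·(0) + e_2·(1) + e_3·(1) + e_4·(1) + e_5·(0) + e_6·(1) = 0
L: e_1·(0) + e_2·(1) + e_3·(2) + e_4·(0) + e_5·(0) + e_6·(0) = 0
T: e_1·(0) + e_2·(-3) + e_3·(-2) + e_4·(-1) + e_5·(0) + e_6·(0) = 0
Θ: e_1·(0) + e_2·(-1) + e_3·(0) + e_4·(0) + e_5·(1) + e_6·(0) = 0
N: e_1·(1) + e_2·(0) + e_3·(0) + e_4·(0) + e_5·(0) + e_6·(-1) = 0
Solving this homogeneous linear system for the smallest-integer solution (first nonzero entry positive) gives (3, 2, -1, -4, 2, 3).

(3, 2, -1, -4, 2, 3)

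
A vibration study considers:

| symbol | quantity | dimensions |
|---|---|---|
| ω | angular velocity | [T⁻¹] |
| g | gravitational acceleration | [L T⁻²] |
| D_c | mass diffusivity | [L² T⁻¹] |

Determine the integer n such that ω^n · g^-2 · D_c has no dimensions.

3

Balance the T exponent: (-1)·n from ω, plus −2·(-2) + (-1) = 3 from the rest, must sum to zero.
−n + 3 = 0, so n = 3.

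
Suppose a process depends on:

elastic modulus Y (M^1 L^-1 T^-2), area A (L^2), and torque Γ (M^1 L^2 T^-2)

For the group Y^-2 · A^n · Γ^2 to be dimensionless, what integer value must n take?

-3

Balance the L exponent: (2)·n from A, plus −2·(-1) + 2·(2) = 6 from the rest, must sum to zero.
2n + 6 = 0, so n = -3.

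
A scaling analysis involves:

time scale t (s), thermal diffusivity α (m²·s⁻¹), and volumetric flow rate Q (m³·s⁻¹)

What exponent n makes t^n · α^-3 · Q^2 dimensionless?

-1

Balance the T exponent: (1)·n from t, plus −3·(-1) + 2·(-1) = 1 from the rest, must sum to zero.
n + 1 = 0, so n = -1.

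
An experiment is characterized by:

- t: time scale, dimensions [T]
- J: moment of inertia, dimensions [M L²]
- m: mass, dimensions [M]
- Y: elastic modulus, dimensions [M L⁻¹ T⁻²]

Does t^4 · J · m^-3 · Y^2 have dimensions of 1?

yes

Sum the exponent of each base dimension across the product:
  M: 4·[t]_M + [J]_M − 3·[m]_M + 2·[Y]_M = 4·(0) + (1) − 3·(1) + 2·(1) = 0
  L: 4·[t]_L + [J]_L − 3·[m]_L + 2·[Y]_L = 4·(0) + (2) − 3·(0) + 2·(-1) = 0
  T: 4·[t]_T + [J]_T − 3·[m]_T + 2·[Y]_T = 4·(1) + (0) − 3·(0) + 2·(-2) = 0
All base exponents vanish — dimensionless.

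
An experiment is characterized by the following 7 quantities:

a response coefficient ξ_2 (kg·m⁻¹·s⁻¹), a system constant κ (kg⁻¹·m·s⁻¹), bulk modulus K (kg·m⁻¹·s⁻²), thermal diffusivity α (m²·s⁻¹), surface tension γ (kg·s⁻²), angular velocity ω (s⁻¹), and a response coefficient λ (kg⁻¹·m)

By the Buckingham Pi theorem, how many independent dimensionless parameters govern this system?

There are 7 variables and 3 base dimensions (M, L, T).
The dimension matrix has rank 3.
Independent dimensionless groups: 7 − 3 = 4.

4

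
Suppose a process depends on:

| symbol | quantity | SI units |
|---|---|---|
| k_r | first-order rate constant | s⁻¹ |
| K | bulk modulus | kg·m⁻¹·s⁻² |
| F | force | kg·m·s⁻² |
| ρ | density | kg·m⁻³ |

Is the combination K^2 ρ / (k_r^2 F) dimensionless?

no

Sum the exponent of each base dimension across the product:
  M: −2·[k_r]_M + 2·[K]_M − [F]_M + [ρ]_M = −2·(0) + 2·(1) − (1) + (1) = 2
  L: −2·[k_r]_L + 2·[K]_L − [F]_L + [ρ]_L = −2·(0) + 2·(-1) − (1) + (-3) = -6
  T: −2·[k_r]_T + 2·[K]_T − [F]_T + [ρ]_T = −2·(-1) + 2·(-2) − (-2) + (0) = 0
Net dimensions [M² L⁻⁶] ≠ [1] — not dimensionless.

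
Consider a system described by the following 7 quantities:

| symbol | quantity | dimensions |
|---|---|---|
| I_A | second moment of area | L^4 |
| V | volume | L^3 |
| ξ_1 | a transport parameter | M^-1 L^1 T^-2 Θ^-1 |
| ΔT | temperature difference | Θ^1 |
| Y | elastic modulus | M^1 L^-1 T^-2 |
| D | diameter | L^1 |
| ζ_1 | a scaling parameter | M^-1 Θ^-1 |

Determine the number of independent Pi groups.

There are 7 variables and 4 base dimensions (M, L, T, Θ).
The dimension matrix has rank 4.
Independent dimensionless groups: 7 − 4 = 3.

3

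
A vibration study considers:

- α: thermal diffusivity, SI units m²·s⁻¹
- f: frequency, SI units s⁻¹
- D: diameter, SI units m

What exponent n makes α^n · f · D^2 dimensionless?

-1

Balance the L exponent: (2)·n from α, plus (0) + 2·(1) = 2 from the rest, must sum to zero.
2n + 2 = 0, so n = -1.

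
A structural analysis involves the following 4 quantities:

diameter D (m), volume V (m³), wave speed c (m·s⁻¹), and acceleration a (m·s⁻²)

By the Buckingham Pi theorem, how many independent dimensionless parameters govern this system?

There are 4 variables and 2 base dimensions (L, T).
The dimension matrix has rank 2.
Independent dimensionless groups: 4 − 2 = 2.

2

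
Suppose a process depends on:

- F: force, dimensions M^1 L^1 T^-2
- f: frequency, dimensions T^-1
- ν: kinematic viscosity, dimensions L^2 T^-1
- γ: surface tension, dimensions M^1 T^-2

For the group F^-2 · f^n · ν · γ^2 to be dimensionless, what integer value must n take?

-1

Balance the T exponent: (-1)·n from f, plus −2·(-2) + (-1) + 2·(-2) = -1 from the rest, must sum to zero.
−n − 1 = 0, so n = -1.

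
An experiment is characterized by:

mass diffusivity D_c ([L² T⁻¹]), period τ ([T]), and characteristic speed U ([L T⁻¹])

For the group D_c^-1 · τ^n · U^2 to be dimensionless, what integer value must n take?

Balance the T exponent: (1)·n from τ, plus −(-1) + 2·(-1) = -1 from the rest, must sum to zero.
n − 1 = 0, so n = 1.

1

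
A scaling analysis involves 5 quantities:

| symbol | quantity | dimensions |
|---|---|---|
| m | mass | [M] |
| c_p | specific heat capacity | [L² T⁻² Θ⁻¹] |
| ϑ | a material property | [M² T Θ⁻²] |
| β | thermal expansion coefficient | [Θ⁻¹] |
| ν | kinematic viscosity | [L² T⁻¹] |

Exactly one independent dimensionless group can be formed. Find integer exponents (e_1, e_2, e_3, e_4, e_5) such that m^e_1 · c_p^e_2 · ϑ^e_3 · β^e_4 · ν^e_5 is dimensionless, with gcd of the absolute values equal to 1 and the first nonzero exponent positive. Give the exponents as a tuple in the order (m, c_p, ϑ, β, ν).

M: e_1·(1) + e_2·(0) + e_3·(2) + e_4·(0) + e_5·(0) = 0
L: e_1·(0) + e_2·(2) + e_3·(0) + e_4·(0) + e_5·(2) = 0
T: e_1·(0) + e_2·(-2) + e_3·(1) + e_4·(0) + e_5·(-1) = 0
Θ: e_1·(0) + e_2·(-1) + e_3·(-2) + e_4·(-1) + e_5·(0) = 0
Solving this homogeneous linear system for the smallest-integer solution (first nonzero entry positive) gives (2, -1, -1, 3, 1).

(2, -1, -1, 3, 1)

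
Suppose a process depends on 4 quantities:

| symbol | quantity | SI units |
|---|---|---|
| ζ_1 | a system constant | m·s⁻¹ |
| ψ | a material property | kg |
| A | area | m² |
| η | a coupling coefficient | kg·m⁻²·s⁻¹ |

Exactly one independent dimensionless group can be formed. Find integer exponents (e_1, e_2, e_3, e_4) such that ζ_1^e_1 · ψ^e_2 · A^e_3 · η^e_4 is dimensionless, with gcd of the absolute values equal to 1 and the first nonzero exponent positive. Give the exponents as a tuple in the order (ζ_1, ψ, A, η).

(2, 2, -3, -2)

M: e_1·(0) + e_2·(1) + e_3·(0) + e_4·(1) = 0
L: e_1·(1) + e_2·(0) + e_3·(2) + e_4·(-2) = 0
T: e_1·(-1) + e_2·(0) + e_3·(0) + e_4·(-1) = 0
Solving this homogeneous linear system for the smallest-integer solution (first nonzero entry positive) gives (2, 2, -3, -2).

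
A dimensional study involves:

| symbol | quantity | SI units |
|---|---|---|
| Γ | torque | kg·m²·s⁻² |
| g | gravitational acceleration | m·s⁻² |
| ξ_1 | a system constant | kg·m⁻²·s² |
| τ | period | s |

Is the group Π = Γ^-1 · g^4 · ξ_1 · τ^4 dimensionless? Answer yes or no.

yes

Sum the exponent of each base dimension across the product:
  M: −[Γ]_M + 4·[g]_M + [ξ_1]_M + 4·[τ]_M = −(1) + 4·(0) + (1) + 4·(0) = 0
  L: −[Γ]_L + 4·[g]_L + [ξ_1]_L + 4·[τ]_L = −(2) + 4·(1) + (-2) + 4·(0) = 0
  T: −[Γ]_T + 4·[g]_T + [ξ_1]_T + 4·[τ]_T = −(-2) + 4·(-2) + (2) + 4·(1) = 0
All base exponents vanish — dimensionless.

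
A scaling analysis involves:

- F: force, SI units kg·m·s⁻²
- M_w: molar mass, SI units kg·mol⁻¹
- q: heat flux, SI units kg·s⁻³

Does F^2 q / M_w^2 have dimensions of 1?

no

Sum the exponent of each base dimension across the product:
  M: 2·[F]_M − 2·[M_w]_M + [q]_M = 2·(1) − 2·(1) + (1) = 1
  L: 2·[F]_L − 2·[M_w]_L + [q]_L = 2·(1) − 2·(0) + (0) = 2
  T: 2·[F]_T − 2·[M_w]_T + [q]_T = 2·(-2) − 2·(0) + (-3) = -7
  N: 2·[F]_N − 2·[M_w]_N + [q]_N = 2·(0) − 2·(-1) + (0) = 2
Net dimensions [M L² T⁻⁷ N²] ≠ [1] — not dimensionless.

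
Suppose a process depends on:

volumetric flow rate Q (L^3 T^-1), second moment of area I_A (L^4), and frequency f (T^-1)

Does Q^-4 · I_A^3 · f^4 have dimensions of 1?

yes

Sum the exponent of each base dimension across the product:
  M: −4·[Q]_M + 3·[I_A]_M + 4·[f]_M = −4·(0) + 3·(0) + 4·(0) = 0
  L: −4·[Q]_L + 3·[I_A]_L + 4·[f]_L = −4·(3) + 3·(4) + 4·(0) = 0
  T: −4·[Q]_T + 3·[I_A]_T + 4·[f]_T = −4·(-1) + 3·(0) + 4·(-1) = 0
All base exponents vanish — dimensionless.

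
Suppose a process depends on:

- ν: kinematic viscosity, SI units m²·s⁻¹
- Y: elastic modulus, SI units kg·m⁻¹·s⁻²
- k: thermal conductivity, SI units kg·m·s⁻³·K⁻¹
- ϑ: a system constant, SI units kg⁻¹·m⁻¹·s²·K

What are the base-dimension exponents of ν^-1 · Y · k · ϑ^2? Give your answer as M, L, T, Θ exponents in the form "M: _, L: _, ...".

Collect each base-dimension exponent across the product:
  M: −(0) + (1) + (1) + 2·(-1) = 0
  L: −(2) + (-1) + (1) + 2·(-1) = -4
  T: −(-1) + (-2) + (-3) + 2·(2) = 0
  Θ: −(0) + (0) + (-1) + 2·(1) = 1
So the dimensions are [L⁻⁴ Θ].

M: 0, L: -4, T: 0, Θ: 1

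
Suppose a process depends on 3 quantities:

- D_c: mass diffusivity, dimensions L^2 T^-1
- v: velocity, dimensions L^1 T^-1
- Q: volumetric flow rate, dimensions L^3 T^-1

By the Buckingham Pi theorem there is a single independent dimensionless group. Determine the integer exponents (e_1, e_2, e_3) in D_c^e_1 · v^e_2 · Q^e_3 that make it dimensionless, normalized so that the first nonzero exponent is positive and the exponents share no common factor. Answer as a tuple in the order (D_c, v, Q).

L: e_1·(2) + e_2·(1) + e_3·(3) = 0
T: e_1·(-1) + e_2·(-1) + e_3·(-1) = 0
Solving this homogeneous linear system for the smallest-integer solution (first nonzero entry positive) gives (2, -1, -1).

(2, -1, -1)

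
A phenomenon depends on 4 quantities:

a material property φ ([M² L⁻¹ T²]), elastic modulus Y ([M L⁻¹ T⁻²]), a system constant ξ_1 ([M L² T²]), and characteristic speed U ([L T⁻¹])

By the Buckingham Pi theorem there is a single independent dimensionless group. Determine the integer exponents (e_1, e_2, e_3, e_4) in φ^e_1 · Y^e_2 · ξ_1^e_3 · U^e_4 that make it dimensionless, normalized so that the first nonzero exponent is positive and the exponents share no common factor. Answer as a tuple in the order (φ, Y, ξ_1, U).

(1, -1, -1, 2)

M: e_1·(2) + e_2·(1) + e_3·(1) + e_4·(0) = 0
L: e_1·(-1) + e_2·(-1) + e_3·(2) + e_4·(1) = 0
T: e_1·(2) + e_2·(-2) + e_3·(2) + e_4·(-1) = 0
Solving this homogeneous linear system for the smallest-integer solution (first nonzero entry positive) gives (1, -1, -1, 2).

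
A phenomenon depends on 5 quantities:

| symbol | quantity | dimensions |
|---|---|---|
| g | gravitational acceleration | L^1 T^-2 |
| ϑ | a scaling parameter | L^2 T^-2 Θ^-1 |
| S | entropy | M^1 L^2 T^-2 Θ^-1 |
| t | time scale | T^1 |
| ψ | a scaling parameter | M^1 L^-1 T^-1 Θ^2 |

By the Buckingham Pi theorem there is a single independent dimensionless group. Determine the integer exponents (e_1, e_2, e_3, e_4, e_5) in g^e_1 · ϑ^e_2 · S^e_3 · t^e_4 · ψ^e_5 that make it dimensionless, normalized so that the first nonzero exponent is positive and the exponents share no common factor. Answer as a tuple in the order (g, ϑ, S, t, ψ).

(3, -3, 1, 1, -1)

M: e_1·(0) + e_2·(0) + e_3·(1) + e_4·(0) + e_5·(1) = 0
L: e_1·(1) + e_2·(2) + e_3·(2) + e_4·(0) + e_5·(-1) = 0
T: e_1·(-2) + e_2·(-2) + e_3·(-2) + e_4·(1) + e_5·(-1) = 0
Θ: e_1·(0) + e_2·(-1) + e_3·(-1) + e_4·(0) + e_5·(2) = 0
Solving this homogeneous linear system for the smallest-integer solution (first nonzero entry positive) gives (3, -3, 1, 1, -1).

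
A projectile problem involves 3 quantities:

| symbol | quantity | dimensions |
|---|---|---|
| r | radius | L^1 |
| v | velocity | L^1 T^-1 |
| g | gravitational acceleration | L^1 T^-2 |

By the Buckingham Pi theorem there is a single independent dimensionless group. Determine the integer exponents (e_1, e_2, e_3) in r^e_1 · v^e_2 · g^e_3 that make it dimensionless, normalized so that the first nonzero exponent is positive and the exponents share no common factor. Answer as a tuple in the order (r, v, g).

(1, -2, 1)

L: e_1·(1) + e_2·(1) + e_3·(1) = 0
T: e_1·(0) + e_2·(-1) + e_3·(-2) = 0
Solving this homogeneous linear system for the smallest-integer solution (first nonzero entry positive) gives (1, -2, 1).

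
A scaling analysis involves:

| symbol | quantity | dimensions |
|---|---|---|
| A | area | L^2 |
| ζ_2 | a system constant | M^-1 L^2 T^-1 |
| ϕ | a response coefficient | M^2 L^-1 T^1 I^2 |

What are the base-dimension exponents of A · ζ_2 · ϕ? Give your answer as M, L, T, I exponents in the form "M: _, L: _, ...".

Collect each base-dimension exponent across the product:
  M: (0) + (-1) + (2) = 1
  L: (2) + (2) + (-1) = 3
  T: (0) + (-1) + (1) = 0
  I: (0) + (0) + (2) = 2
So the dimensions are [M L³ I²].

M: 1, L: 3, T: 0, I: 2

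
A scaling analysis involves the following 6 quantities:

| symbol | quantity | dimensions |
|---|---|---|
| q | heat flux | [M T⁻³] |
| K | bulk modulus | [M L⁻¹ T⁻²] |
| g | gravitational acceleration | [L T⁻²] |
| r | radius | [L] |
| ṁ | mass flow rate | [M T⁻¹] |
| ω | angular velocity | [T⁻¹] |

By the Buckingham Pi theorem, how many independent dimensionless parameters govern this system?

3

There are 6 variables and 3 base dimensions (M, L, T).
The dimension matrix has rank 3.
Independent dimensionless groups: 6 − 3 = 3.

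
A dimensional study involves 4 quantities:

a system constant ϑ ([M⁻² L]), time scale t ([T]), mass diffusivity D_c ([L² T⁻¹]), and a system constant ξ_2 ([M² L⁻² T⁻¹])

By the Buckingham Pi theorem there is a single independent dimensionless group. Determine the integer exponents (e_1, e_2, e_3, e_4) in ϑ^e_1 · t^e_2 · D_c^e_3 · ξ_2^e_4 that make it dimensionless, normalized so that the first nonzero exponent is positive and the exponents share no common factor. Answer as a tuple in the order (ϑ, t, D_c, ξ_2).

(2, 3, 1, 2)

M: e_1·(-2) + e_2·(0) + e_3·(0) + e_4·(2) = 0
L: e_1·(1) + e_2·(0) + e_3·(2) + e_4·(-2) = 0
T: e_1·(0) + e_2·(1) + e_3·(-1) + e_4·(-1) = 0
Solving this homogeneous linear system for the smallest-integer solution (first nonzero entry positive) gives (2, 3, 1, 2).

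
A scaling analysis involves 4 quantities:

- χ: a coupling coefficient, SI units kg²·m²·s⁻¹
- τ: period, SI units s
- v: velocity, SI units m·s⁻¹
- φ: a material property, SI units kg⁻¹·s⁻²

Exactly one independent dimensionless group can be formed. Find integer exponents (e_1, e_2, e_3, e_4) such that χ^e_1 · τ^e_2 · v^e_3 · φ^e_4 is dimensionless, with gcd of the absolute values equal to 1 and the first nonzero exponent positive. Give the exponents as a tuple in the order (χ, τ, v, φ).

M: e_1·(2) + e_2·(0) + e_3·(0) + e_4·(-1) = 0
L: e_1·(2) + e_2·(0) + e_3·(1) + e_4·(0) = 0
T: e_1·(-1) + e_2·(1) + e_3·(-1) + e_4·(-2) = 0
Solving this homogeneous linear system for the smallest-integer solution (first nonzero entry positive) gives (1, 3, -2, 2).

(1, 3, -2, 2)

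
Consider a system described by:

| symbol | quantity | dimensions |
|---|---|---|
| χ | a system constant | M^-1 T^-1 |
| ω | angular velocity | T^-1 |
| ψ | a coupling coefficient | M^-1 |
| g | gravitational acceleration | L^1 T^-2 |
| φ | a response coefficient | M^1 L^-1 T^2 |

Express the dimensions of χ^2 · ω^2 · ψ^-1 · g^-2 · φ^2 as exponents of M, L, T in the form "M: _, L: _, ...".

M: 1, L: -4, T: 4

Collect each base-dimension exponent across the product:
  M: 2·(-1) + 2·(0) − (-1) − 2·(0) + 2·(1) = 1
  L: 2·(0) + 2·(0) − (0) − 2·(1) + 2·(-1) = -4
  T: 2·(-1) + 2·(-1) − (0) − 2·(-2) + 2·(2) = 4
So the dimensions are [M L⁻⁴ T⁴].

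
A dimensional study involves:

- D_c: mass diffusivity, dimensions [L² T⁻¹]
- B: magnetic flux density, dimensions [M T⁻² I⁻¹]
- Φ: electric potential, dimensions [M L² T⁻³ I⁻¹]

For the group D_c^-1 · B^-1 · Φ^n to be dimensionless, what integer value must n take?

1

Balance the M exponent: (1)·n from Φ, plus −(0) − (1) = -1 from the rest, must sum to zero.
n − 1 = 0, so n = 1.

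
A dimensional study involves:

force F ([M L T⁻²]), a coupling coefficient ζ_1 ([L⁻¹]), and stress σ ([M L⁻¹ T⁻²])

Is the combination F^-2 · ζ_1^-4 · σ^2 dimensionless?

yes

Sum the exponent of each base dimension across the product:
  M: −2·[F]_M − 4·[ζ_1]_M + 2·[σ]_M = −2·(1) − 4·(0) + 2·(1) = 0
  L: −2·[F]_L − 4·[ζ_1]_L + 2·[σ]_L = −2·(1) − 4·(-1) + 2·(-1) = 0
  T: −2·[F]_T − 4·[ζ_1]_T + 2·[σ]_T = −2·(-2) − 4·(0) + 2·(-2) = 0
All base exponents vanish — dimensionless.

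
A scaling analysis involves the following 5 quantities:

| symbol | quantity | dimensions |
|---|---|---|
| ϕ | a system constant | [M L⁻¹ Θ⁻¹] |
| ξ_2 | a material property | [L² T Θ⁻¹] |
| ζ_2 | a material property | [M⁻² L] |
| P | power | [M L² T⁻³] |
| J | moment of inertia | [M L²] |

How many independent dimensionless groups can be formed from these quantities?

1

There are 5 variables and 4 base dimensions (M, L, T, Θ).
The dimension matrix has rank 4.
Independent dimensionless groups: 5 − 4 = 1.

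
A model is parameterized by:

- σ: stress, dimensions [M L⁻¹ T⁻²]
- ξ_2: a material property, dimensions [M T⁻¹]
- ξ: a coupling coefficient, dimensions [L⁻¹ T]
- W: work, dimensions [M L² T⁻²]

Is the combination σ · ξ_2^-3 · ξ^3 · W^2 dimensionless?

yes

Sum the exponent of each base dimension across the product:
  M: [σ]_M − 3·[ξ_2]_M + 3·[ξ]_M + 2·[W]_M = (1) − 3·(1) + 3·(0) + 2·(1) = 0
  L: [σ]_L − 3·[ξ_2]_L + 3·[ξ]_L + 2·[W]_L = (-1) − 3·(0) + 3·(-1) + 2·(2) = 0
  T: [σ]_T − 3·[ξ_2]_T + 3·[ξ]_T + 2·[W]_T = (-2) − 3·(-1) + 3·(1) + 2·(-2) = 0
All base exponents vanish — dimensionless.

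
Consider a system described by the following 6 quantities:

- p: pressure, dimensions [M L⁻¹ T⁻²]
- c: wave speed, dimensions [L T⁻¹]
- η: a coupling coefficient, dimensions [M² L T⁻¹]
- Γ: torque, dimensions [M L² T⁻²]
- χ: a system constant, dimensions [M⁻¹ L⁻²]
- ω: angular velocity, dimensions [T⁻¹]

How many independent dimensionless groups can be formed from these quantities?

There are 6 variables and 3 base dimensions (M, L, T).
The dimension matrix has rank 3.
Independent dimensionless groups: 6 − 3 = 3.

3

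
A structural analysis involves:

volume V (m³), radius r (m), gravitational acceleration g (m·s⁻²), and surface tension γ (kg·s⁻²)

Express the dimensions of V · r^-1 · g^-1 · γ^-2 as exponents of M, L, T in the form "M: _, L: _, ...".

M: -2, L: 1, T: 6

Collect each base-dimension exponent across the product:
  M: (0) − (0) − (0) − 2·(1) = -2
  L: (3) − (1) − (1) − 2·(0) = 1
  T: (0) − (0) − (-2) − 2·(-2) = 6
So the dimensions are [M⁻² L T⁶].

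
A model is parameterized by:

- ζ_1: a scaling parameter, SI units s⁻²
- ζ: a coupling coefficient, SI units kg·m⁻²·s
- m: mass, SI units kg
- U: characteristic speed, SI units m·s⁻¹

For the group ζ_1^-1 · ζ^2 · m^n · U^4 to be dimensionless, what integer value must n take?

Balance the M exponent: (1)·n from m, plus −(0) + 2·(1) + 4·(0) = 2 from the rest, must sum to zero.
n + 2 = 0, so n = -2.

-2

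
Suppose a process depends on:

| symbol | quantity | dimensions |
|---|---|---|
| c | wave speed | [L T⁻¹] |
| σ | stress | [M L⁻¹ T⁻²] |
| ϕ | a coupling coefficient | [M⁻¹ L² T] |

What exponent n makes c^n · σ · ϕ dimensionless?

-1

Balance the L exponent: (1)·n from c, plus (-1) + (2) = 1 from the rest, must sum to zero.
n + 1 = 0, so n = -1.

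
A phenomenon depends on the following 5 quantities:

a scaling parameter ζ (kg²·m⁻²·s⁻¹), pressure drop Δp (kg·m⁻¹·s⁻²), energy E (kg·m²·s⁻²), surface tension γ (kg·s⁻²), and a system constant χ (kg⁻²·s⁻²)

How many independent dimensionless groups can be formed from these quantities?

2

There are 5 variables and 3 base dimensions (M, L, T).
The dimension matrix has rank 3.
Independent dimensionless groups: 5 − 3 = 2.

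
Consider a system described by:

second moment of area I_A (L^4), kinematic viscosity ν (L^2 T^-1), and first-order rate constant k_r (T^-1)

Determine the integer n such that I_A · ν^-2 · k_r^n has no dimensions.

Balance the T exponent: (-1)·n from k_r, plus (0) − 2·(-1) = 2 from the rest, must sum to zero.
−n + 2 = 0, so n = 2.

2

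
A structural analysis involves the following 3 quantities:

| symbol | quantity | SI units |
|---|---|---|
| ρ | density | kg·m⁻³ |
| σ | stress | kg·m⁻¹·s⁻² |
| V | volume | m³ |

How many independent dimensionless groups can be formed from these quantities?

0

There are 3 variables and 3 base dimensions (M, L, T).
The dimension matrix has rank 3.
Independent dimensionless groups: 3 − 3 = 0.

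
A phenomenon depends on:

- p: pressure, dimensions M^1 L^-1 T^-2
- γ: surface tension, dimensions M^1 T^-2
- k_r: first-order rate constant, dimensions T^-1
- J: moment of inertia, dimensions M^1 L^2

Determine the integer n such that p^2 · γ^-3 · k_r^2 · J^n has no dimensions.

1

Balance the M exponent: (1)·n from J, plus 2·(1) − 3·(1) + 2·(0) = -1 from the rest, must sum to zero.
n − 1 = 0, so n = 1.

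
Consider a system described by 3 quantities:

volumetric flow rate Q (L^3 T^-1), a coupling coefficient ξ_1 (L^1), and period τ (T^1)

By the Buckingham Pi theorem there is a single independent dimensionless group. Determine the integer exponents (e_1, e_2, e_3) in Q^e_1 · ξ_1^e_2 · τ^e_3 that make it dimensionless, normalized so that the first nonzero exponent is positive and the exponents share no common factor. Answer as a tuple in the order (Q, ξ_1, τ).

(1, -3, 1)

L: e_1·(3) + e_2·(1) + e_3·(0) = 0
T: e_1·(-1) + e_2·(0) + e_3·(1) = 0
Solving this homogeneous linear system for the smallest-integer solution (first nonzero entry positive) gives (1, -3, 1).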